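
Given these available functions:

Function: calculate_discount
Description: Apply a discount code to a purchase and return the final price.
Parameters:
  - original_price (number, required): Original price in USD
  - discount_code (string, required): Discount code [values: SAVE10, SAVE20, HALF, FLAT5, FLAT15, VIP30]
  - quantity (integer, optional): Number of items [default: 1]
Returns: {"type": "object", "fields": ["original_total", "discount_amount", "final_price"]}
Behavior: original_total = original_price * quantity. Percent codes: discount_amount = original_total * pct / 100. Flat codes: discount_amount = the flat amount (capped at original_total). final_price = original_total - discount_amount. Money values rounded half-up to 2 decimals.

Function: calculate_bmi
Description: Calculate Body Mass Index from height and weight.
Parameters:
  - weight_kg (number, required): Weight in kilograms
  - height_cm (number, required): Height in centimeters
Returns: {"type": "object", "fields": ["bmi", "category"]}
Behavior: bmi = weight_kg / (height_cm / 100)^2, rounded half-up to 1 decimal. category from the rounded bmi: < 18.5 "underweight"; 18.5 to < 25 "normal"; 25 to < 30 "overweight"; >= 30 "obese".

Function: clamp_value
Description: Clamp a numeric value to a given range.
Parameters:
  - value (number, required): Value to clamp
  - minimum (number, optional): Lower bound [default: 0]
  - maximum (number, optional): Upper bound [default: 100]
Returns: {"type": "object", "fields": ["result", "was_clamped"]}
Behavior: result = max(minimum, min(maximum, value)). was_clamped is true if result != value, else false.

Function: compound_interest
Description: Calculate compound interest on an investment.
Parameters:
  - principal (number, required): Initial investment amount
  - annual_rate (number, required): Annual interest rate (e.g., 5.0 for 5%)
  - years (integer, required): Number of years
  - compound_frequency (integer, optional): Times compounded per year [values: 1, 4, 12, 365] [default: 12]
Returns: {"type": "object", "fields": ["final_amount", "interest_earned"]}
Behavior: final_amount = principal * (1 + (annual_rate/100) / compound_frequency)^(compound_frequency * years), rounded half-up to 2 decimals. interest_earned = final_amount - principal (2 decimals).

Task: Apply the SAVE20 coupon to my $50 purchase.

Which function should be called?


The task needs a function whose description is: Apply a discount code to a purchase and return the final price.
calculate_discount


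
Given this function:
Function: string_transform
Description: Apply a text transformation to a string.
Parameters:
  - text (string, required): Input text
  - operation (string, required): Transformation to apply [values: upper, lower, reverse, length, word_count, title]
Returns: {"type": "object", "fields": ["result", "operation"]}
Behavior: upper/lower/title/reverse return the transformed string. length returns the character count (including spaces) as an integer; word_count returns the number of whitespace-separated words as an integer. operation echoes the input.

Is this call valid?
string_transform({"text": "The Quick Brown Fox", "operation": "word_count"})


Checking all required parameters present and types match... All valid.
Valid


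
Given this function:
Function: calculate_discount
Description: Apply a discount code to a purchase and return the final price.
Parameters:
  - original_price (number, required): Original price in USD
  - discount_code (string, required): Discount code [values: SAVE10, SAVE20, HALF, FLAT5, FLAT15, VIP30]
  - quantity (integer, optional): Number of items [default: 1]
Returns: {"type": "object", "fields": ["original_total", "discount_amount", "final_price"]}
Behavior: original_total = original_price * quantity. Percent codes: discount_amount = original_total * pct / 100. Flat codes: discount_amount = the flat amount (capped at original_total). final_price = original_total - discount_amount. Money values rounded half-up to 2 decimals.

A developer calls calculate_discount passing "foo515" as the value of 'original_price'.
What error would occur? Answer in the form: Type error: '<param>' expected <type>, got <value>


Spec: 'original_price' is declared as number; "foo515" is a string.
Type error: 'original_price' expected number, got "foo515"


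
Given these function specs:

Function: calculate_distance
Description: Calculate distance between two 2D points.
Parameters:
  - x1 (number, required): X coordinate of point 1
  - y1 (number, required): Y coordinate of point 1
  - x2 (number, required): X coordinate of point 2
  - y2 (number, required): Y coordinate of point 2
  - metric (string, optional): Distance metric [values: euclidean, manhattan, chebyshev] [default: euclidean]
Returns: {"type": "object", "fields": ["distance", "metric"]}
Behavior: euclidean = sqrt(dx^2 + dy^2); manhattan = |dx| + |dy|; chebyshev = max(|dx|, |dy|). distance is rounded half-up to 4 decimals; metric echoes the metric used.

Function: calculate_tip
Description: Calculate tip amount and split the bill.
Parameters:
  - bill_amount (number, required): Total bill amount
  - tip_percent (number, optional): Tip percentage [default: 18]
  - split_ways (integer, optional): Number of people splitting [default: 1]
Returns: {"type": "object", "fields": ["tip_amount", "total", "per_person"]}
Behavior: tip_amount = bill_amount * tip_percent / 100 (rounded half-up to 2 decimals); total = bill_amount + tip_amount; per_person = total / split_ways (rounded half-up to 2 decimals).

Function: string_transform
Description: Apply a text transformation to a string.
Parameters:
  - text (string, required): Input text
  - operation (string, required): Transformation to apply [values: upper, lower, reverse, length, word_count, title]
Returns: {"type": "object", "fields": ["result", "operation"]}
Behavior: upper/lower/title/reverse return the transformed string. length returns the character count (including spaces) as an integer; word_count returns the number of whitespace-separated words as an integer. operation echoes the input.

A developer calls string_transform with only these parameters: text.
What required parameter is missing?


Required parameters: text, operation
Provided: text
Missing: operation
operation


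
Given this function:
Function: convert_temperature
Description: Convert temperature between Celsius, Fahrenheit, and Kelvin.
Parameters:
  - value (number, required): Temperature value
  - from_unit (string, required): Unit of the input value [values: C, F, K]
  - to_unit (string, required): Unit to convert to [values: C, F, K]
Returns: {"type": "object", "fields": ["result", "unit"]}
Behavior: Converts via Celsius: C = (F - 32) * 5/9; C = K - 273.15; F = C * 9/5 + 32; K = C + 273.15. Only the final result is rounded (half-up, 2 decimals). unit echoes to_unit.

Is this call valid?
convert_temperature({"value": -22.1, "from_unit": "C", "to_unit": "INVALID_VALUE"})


Checking parameter values...
Parameter 'to_unit' has value 'INVALID_VALUE' not in allowed: C, F, K
Invalid - 'to_unit' must be one of C, F, K


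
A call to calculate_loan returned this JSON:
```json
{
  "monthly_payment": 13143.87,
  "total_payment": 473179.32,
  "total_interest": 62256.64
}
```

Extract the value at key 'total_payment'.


473179.32


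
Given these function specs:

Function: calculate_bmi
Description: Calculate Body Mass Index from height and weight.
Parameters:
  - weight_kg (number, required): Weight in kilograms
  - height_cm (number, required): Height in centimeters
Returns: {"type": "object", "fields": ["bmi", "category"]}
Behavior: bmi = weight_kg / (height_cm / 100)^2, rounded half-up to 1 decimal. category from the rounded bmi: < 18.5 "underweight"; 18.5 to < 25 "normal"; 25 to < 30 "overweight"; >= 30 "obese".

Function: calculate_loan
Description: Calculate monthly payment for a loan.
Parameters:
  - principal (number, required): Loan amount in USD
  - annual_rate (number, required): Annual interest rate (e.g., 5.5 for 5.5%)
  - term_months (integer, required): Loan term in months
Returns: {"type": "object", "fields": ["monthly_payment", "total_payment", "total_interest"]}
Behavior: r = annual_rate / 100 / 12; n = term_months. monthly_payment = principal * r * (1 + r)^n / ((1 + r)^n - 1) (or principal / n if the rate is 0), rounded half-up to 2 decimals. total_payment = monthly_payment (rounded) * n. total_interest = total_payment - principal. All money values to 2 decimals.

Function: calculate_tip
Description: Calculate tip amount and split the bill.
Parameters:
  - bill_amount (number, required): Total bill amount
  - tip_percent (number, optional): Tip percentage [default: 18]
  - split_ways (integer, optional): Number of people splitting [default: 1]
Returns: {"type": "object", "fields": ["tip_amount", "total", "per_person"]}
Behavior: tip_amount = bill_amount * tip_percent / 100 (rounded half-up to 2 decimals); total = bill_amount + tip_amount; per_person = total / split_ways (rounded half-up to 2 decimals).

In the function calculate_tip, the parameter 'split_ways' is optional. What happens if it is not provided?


The calculate_tip spec declares:
  - split_ways (integer, optional): Number of people splitting [default: 1]
It defaults to 1


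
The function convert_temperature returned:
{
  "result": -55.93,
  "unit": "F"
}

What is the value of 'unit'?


F


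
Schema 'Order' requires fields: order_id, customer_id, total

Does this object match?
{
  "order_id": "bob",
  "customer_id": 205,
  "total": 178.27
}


Checking required fields... All present.
Valid - all required fields present


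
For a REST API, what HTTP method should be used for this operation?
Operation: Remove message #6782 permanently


GET = read, POST = create, PUT = update/replace, DELETE = remove
This operation is a removal.
DELETE


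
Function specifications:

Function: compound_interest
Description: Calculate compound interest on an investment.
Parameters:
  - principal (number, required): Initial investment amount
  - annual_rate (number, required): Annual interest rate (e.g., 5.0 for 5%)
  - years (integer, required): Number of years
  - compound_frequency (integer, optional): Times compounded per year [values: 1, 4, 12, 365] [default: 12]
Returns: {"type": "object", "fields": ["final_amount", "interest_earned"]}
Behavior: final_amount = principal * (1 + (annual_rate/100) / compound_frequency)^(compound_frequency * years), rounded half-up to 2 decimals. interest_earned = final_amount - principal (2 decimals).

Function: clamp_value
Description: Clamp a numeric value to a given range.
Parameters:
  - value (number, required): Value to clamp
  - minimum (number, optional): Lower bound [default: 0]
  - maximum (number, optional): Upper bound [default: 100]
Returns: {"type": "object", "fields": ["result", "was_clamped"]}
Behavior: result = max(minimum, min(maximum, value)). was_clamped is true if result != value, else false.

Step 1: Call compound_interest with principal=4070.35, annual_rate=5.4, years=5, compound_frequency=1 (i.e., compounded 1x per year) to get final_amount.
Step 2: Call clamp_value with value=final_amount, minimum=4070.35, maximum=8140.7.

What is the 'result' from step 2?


Step 1: compound_interest
  rate per period = 5.4/100/1 = 0.054 (keep full precision); periods = 1 * 5 = 5
  (1 + 0.054)^5 = 1.30077761
  final_amount = 4070.35 * 1.30077761 = 5294.620163 -> 5294.62
  interest_earned = 5294.62 - 4070.35 = 1224.27
  -> final_amount = 5294.62
Step 2: clamp_value(value=5294.62, minimum=4070.35, maximum=8140.7)
  result = max(4070.35, min(8140.7, 5294.62)) = max(4070.35, 5294.62) = 5294.62
  was_clamped = (5294.62 != 5294.62) = false
  -> result = 5294.62
5294.62


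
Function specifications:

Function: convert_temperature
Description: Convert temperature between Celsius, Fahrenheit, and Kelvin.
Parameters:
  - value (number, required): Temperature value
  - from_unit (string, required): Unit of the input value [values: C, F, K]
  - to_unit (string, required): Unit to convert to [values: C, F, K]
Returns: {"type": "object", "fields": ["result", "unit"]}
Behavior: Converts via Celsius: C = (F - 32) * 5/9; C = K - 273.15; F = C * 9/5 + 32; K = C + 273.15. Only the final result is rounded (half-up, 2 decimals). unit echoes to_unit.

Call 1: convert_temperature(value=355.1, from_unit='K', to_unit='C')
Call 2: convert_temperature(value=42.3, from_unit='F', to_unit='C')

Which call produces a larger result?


Call 1:
  To C: 355.1 - 273.15 = 81.95
  Target is C: 81.95
  Round to 2 decimals: 81.95
  -> 81.95 C
Call 2:
  To C: (42.3 - 32) * 5/9 = 5.722222
  Target is C: 5.722222
  Round to 2 decimals: 5.72
  -> 5.72 C
Call 1 (81.95 C)


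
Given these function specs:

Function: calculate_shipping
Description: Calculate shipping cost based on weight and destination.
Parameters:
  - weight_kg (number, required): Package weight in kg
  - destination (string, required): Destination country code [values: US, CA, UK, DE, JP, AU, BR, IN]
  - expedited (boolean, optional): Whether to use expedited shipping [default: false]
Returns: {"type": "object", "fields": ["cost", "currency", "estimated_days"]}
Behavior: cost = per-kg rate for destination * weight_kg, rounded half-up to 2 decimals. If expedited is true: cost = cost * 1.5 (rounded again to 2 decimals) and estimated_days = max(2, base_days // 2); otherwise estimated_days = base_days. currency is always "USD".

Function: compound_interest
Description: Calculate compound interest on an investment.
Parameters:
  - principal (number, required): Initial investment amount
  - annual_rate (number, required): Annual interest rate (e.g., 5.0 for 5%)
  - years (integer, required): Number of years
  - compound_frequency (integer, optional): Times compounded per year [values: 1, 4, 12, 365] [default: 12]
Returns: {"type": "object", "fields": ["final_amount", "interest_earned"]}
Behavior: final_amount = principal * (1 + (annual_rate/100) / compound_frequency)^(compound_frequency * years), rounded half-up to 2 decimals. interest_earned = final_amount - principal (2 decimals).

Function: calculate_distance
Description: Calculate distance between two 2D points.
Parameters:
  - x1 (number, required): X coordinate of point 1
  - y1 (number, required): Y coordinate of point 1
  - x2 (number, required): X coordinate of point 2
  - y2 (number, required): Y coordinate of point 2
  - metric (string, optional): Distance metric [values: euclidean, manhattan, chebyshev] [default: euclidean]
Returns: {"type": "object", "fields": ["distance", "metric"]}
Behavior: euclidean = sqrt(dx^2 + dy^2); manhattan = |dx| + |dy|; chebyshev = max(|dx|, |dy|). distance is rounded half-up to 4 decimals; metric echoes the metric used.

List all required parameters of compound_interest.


Parameters of compound_interest and their required/optional flag:
  principal: required
  annual_rate: required
  years: required
  compound_frequency: optional
annual_rate, principal, years


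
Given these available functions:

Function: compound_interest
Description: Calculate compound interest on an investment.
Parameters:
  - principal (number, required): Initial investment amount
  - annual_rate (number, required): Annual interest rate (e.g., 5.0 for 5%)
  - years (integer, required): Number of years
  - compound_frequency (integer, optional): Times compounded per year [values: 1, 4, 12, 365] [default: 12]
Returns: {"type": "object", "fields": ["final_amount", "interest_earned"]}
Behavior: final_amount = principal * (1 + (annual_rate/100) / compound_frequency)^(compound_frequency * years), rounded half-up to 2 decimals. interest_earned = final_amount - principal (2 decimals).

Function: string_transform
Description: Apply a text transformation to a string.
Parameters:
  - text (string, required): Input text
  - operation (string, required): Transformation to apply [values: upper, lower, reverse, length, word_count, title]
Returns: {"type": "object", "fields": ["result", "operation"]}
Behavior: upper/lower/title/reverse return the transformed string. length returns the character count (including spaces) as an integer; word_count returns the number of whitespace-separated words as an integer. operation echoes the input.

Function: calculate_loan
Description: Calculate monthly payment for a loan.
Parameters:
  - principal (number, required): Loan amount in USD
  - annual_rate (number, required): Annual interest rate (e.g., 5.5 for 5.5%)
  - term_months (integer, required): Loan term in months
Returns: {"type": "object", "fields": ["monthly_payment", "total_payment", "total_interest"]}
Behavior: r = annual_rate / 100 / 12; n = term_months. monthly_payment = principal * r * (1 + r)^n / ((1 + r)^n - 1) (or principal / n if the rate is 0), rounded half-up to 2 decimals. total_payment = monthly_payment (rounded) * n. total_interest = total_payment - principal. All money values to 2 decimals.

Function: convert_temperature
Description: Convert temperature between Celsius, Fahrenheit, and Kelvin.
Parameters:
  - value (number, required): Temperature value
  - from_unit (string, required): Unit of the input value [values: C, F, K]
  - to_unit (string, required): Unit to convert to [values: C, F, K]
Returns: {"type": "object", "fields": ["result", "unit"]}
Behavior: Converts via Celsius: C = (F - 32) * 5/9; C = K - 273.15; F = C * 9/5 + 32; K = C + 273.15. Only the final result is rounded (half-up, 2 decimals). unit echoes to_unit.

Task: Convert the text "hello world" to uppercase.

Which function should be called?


The task needs a function whose description is: Apply a text transformation to a string.
string_transform


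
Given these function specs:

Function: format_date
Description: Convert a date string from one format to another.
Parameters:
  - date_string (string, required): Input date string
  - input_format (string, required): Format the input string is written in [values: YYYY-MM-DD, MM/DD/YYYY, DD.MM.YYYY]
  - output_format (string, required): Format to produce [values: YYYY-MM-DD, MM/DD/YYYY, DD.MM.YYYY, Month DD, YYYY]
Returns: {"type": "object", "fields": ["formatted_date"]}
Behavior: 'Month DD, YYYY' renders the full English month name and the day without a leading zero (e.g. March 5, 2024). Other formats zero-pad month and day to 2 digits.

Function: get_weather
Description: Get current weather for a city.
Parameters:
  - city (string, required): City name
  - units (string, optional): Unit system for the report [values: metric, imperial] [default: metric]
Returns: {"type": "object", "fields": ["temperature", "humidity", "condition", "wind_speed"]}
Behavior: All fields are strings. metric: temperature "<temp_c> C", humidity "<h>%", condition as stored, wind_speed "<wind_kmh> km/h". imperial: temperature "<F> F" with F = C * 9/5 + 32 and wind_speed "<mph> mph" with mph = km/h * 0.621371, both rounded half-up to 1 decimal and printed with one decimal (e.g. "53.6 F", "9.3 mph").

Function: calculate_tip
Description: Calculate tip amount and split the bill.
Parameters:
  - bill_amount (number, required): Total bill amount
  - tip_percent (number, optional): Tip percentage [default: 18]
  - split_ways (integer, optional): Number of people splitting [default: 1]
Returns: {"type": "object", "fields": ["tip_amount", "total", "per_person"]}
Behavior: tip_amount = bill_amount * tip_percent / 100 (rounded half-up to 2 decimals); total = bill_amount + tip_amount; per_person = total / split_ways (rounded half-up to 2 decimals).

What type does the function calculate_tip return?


The calculate_tip spec declares Returns: {"type": "object", "fields": ["tip_amount", "total", "per_person"]}
Type:
object


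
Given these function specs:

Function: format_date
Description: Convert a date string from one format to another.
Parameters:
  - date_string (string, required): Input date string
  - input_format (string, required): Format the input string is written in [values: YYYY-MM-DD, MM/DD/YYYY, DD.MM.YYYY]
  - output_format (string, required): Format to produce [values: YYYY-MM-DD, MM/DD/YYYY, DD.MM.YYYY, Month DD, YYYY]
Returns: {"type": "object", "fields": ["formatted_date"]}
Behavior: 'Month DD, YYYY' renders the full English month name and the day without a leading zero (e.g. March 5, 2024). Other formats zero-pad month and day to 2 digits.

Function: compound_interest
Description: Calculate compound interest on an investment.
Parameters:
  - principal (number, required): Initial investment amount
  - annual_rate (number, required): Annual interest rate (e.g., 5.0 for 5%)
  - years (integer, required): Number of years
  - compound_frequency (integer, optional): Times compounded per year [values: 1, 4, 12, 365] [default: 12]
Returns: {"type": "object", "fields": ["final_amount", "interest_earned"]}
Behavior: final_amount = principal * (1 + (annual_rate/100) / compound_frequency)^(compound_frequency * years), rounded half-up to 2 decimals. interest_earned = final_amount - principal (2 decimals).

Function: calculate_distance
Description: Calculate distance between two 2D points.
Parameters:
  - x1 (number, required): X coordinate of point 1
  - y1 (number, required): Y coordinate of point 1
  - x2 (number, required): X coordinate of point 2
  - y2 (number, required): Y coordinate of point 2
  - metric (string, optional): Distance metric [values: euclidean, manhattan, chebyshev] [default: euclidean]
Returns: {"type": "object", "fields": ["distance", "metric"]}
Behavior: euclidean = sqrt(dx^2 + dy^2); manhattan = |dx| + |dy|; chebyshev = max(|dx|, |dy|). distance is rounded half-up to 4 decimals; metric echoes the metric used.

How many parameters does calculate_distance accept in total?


Parameters of calculate_distance: x1 (required), y1 (required), x2 (required), y2 (required), metric (optional)
Total:
5


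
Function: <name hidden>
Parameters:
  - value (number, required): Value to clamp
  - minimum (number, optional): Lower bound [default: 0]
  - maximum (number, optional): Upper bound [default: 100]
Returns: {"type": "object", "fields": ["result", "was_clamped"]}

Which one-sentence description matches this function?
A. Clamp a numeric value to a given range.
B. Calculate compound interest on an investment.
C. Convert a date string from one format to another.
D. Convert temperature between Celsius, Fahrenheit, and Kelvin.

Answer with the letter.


Parameters value, minimum, maximum and return ["result", "was_clamped"] fit: Clamp a numeric value to a given range.
A


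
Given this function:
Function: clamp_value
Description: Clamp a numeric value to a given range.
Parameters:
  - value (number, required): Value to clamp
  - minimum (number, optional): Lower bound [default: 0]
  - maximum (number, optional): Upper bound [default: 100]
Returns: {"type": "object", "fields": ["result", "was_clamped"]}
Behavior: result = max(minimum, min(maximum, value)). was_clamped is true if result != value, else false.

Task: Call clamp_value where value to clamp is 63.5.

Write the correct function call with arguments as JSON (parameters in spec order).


Mapping each described value to its parameter name:
  'Value to clamp' -> value = 63.5
clamp_value({"value": 63.5})


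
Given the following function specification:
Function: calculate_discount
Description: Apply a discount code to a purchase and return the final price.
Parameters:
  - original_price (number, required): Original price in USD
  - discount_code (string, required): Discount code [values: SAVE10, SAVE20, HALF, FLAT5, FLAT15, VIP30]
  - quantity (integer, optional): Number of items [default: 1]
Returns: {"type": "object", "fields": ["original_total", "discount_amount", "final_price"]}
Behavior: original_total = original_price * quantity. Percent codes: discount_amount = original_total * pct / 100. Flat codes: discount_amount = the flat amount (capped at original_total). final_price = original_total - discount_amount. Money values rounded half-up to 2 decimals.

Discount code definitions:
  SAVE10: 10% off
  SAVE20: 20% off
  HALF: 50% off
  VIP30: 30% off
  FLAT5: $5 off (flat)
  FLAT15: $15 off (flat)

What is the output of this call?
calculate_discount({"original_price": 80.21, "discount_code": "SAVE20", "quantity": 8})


original_total = 80.21 * 8 = 641.68
SAVE20 = 20% off: discount_amount = 641.68 * 20/100 = 128.336 -> 128.34
final_price = 641.68 - 128.34 = 513.34
Output:
{"original_total": 641.68, "discount_amount": 128.34, "final_price": 513.34}


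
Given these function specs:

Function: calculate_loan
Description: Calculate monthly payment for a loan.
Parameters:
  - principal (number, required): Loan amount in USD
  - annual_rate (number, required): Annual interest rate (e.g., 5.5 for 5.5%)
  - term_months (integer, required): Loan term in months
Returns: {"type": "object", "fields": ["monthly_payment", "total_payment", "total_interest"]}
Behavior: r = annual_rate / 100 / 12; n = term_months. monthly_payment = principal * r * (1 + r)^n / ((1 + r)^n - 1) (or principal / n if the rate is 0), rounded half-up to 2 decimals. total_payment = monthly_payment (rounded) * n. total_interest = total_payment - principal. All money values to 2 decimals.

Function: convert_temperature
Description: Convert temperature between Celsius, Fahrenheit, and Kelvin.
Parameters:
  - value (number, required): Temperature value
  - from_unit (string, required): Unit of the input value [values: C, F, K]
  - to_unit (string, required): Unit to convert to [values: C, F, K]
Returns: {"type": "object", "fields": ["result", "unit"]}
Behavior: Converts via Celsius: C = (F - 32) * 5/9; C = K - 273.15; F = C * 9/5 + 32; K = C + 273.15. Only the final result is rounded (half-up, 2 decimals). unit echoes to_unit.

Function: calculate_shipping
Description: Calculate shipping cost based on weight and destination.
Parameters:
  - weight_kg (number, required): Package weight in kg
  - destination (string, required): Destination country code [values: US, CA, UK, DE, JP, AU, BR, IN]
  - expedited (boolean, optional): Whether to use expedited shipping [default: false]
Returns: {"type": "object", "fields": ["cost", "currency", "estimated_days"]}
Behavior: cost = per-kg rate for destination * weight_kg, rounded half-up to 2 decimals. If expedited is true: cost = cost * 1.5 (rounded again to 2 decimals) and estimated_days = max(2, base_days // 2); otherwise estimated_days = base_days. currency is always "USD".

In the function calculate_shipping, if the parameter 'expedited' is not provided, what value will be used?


The calculate_shipping spec declares:
  - expedited (boolean, optional): Whether to use expedited shipping [default: false]
Default:
false


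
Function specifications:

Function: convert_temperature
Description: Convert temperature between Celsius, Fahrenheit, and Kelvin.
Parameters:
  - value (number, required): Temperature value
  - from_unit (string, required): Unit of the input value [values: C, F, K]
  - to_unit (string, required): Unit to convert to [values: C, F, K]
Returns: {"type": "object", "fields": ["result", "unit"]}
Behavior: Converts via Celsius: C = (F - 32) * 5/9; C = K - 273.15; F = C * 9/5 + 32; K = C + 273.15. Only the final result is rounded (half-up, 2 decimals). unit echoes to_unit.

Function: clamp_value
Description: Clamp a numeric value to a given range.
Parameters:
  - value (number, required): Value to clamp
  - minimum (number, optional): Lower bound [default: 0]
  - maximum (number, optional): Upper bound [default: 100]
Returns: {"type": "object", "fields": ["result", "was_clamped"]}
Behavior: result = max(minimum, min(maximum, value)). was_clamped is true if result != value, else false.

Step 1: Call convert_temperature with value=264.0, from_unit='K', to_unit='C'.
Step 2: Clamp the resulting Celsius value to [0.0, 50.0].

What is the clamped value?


Step 1: convert_temperature(value=264.0, from_unit=K, to_unit=C)
  To C: 264 - 273.15 = -9.15
  Target is C: -9.15
  Round to 2 decimals: -9.15
  -> result = -9.15 C
Step 2: clamp_value(value=-9.15, minimum=0.0, maximum=50.0)
  result = max(0.0, min(50.0, -9.15)) = max(0.0, -9.15) = 0.0
  was_clamped = (0.0 != -9.15) = true
  -> result = 0.0
0.0


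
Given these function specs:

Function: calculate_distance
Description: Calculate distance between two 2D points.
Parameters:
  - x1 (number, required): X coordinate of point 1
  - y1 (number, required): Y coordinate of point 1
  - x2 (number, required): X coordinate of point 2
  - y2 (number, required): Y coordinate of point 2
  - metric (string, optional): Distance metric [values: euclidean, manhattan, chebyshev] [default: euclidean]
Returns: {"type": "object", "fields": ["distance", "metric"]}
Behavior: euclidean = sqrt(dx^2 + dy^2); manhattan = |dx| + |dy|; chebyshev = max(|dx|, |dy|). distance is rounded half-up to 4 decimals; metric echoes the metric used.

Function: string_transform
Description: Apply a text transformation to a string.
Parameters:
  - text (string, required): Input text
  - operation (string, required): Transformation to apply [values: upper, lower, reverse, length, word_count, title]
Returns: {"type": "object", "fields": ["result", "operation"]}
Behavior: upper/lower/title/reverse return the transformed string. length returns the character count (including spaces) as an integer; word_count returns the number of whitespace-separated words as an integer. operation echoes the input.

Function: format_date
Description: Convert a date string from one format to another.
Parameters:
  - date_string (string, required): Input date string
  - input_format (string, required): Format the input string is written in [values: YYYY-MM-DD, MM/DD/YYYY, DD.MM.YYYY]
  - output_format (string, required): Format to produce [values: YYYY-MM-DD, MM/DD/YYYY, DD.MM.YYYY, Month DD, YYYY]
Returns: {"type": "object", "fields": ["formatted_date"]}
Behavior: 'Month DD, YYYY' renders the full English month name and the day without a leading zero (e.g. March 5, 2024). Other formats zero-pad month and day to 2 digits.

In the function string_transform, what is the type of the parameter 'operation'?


The string_transform spec declares:
  - operation (string, required): Transformation to apply [values: upper, lower, reverse, length, word_count, title]
Type:
string


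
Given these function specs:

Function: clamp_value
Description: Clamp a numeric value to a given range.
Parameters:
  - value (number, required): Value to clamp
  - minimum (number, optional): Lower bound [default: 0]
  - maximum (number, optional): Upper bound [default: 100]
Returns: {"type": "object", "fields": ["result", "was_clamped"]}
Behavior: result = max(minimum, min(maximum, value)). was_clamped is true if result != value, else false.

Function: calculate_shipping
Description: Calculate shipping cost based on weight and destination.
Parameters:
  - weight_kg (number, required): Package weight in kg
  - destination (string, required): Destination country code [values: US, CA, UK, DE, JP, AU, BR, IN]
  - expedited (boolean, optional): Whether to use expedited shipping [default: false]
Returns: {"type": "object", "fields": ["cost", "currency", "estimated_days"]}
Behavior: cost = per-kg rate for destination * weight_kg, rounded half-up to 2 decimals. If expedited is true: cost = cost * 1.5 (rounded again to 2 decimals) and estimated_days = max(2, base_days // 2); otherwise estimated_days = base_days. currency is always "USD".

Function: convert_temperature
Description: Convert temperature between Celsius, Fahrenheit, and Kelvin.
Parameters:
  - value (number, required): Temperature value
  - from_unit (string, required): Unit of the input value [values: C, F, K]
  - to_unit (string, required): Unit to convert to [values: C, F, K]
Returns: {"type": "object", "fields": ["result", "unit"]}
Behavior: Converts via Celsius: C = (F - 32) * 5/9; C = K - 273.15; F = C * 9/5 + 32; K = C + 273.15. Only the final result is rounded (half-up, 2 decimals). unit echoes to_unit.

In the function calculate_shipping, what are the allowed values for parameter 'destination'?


The calculate_shipping spec declares:
  - destination (string, required): Destination country code [values: US, CA, UK, DE, JP, AU, BR, IN]
Allowed values:
US, CA, UK, DE, JP, AU, BR, IN


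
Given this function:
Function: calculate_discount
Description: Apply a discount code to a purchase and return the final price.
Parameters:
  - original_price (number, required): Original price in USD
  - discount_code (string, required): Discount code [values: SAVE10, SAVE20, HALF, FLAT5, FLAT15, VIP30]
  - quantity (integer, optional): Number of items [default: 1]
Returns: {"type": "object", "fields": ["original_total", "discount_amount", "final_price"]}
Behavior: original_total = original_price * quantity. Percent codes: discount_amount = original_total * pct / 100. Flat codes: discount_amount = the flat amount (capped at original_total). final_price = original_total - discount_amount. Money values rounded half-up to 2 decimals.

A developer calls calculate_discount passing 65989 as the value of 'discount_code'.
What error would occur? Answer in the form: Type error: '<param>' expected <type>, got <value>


Spec: 'discount_code' is declared as string; 65989 is an integer.
Type error: 'discount_code' expected string, got 65989


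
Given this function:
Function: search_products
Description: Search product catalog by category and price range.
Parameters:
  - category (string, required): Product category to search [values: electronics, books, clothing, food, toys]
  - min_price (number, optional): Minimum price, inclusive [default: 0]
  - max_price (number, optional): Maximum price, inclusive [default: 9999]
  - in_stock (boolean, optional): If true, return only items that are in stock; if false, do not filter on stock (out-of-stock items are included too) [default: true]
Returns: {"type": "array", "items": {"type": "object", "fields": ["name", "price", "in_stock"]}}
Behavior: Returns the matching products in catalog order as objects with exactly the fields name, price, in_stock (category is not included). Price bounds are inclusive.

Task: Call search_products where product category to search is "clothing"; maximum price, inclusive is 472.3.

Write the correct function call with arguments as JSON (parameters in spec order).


Mapping each described value to its parameter name:
  'Product category to search' -> category = "clothing"
  'Maximum price, inclusive' -> max_price = 472.3
search_products({"category": "clothing", "max_price": 472.3})


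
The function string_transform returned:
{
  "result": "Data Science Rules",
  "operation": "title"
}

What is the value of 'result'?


Data Science Rules


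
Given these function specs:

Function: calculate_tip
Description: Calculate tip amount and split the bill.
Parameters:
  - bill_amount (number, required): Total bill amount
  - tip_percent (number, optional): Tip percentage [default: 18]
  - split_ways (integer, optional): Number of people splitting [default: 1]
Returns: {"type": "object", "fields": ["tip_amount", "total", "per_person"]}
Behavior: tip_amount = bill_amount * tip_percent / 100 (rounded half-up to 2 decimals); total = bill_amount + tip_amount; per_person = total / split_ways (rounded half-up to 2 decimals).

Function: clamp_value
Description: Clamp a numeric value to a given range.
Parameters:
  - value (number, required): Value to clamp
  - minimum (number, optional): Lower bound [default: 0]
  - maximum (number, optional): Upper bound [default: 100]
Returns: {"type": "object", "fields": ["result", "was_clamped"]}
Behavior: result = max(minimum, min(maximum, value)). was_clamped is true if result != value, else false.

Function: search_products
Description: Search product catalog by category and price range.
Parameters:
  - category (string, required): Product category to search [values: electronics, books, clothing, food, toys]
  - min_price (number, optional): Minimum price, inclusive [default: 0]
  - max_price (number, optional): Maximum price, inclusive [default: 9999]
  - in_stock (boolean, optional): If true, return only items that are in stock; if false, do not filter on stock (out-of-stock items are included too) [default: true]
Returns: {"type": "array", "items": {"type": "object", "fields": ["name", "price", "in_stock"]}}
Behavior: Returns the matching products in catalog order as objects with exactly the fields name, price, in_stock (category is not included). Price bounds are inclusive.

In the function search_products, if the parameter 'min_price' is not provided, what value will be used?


The search_products spec declares:
  - min_price (number, optional): Minimum price, inclusive [default: 0]
Default:
0


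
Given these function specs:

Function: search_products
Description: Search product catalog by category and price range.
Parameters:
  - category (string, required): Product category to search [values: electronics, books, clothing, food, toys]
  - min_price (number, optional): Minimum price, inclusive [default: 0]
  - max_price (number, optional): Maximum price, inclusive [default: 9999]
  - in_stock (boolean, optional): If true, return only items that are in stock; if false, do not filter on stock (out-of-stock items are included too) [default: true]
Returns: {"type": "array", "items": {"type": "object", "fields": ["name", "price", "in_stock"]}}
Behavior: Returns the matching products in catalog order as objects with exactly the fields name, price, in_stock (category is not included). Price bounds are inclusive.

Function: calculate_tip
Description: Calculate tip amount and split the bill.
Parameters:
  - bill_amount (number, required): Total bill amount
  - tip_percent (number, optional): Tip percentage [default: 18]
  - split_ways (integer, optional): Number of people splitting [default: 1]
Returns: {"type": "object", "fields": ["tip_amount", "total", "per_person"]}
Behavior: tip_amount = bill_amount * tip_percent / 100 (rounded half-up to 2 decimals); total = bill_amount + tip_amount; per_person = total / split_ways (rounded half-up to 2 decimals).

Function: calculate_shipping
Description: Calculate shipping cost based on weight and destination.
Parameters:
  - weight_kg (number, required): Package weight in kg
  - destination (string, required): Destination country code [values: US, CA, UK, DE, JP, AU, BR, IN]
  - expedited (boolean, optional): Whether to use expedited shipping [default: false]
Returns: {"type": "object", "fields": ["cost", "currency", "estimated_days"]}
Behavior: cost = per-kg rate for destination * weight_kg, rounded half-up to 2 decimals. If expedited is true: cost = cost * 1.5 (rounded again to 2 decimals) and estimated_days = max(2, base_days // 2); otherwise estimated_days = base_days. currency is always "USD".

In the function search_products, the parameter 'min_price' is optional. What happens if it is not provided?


The search_products spec declares:
  - min_price (number, optional): Minimum price, inclusive [default: 0]
It defaults to 0


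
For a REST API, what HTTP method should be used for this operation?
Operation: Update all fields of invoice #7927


GET = read, POST = create, PUT = update/replace, DELETE = remove
This operation is an update/replace.
PUT


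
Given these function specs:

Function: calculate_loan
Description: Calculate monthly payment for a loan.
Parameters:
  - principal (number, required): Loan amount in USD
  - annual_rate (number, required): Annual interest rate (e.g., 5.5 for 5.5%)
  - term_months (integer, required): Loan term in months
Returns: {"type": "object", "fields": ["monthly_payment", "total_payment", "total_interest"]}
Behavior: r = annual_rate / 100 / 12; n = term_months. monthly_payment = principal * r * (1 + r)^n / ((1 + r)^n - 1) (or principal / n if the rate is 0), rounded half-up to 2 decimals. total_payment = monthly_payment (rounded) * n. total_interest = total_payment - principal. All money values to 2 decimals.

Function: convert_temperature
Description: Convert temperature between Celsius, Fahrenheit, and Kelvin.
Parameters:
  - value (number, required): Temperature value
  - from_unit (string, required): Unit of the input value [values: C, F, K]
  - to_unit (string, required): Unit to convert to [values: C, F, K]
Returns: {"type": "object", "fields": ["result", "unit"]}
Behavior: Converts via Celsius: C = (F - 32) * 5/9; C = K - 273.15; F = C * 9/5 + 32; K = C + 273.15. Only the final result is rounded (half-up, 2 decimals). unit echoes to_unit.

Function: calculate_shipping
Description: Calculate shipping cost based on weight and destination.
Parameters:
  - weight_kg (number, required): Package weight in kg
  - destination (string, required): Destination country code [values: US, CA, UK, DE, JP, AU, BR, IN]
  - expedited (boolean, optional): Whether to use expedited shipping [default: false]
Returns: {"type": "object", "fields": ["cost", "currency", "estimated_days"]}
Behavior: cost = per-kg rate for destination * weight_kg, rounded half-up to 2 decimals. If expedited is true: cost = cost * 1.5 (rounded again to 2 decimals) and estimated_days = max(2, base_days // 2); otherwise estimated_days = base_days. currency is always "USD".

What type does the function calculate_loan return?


The calculate_loan spec declares Returns: {"type": "object", "fields": ["monthly_payment", "total_payment", "total_interest"]}
Type:
object
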